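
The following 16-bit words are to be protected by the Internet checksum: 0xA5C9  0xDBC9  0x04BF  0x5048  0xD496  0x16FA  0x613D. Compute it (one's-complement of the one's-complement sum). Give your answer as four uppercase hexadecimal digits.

One's-complement addition (fold any carry out of bit 15 back into bit 0):
  0xA5C9 + 0xDBC9 = 0x18192 → wrap carry → 0x8193
  0x8193 + 0x04BF = 0x08652
  0x8652 + 0x5048 = 0x0D69A
  0xD69A + 0xD496 = 0x1AB30 → wrap carry → 0xAB31
  0xAB31 + 0x16FA = 0x0C22B
  0xC22B + 0x613D = 0x12368 → wrap carry → 0x2369
One's-complement sum = 0x2369.
Checksum = ~0x2369 & 0xFFFF = 0xDC96.

DC96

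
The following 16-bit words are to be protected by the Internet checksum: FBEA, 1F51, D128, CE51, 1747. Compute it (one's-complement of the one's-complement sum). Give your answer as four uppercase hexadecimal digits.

2E02

One's-complement addition (fold any carry out of bit 15 back into bit 0):
  0xFBEA + 0x1F51 = 0x11B3B → wrap carry → 0x1B3C
  0x1B3C + 0xD128 = 0x0EC64
  0xEC64 + 0xCE51 = 0x1BAB5 → wrap carry → 0xBAB6
  0xBAB6 + 0x1747 = 0x0D1FD
One's-complement sum = 0xD1FD.
Checksum = ~0xD1FD & 0xFFFF = 0x2E02.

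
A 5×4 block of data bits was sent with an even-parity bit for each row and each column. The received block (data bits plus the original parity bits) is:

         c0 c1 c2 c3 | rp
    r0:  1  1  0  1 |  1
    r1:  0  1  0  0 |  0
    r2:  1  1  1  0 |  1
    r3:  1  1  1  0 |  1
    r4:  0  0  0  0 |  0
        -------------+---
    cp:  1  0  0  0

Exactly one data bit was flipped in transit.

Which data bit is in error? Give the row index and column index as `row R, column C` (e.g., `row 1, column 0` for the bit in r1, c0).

row 1, column 3

Recompute each row's even parity and compare to rp:
  r0: data parity 1, sent rp 1 → ok
  r1: data parity 1, sent rp 0 → mismatch
  r2: data parity 1, sent rp 1 → ok
  r3: data parity 1, sent rp 1 → ok
  r4: data parity 0, sent rp 0 → ok
Recompute each column's even parity and compare to cp:
  c0: data parity 1, sent cp 1 → ok
  c1: data parity 0, sent cp 0 → ok
  c2: data parity 0, sent cp 0 → ok
  c3: data parity 1, sent cp 0 → mismatch
Exactly one row (r1) and one column (c3) fail → the flipped bit is at their intersection.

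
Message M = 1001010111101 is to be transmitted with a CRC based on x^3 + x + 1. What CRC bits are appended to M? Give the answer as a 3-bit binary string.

100

Append 3 zeros: 1001010111101000. Divide by 1011 (XOR where the leading bit is 1):
  pos 0: 1001 XOR 1011 = 0010
  pos 2: 1001 XOR 1011 = 0010
  pos 4: 1001 XOR 1011 = 0010
  pos 6: 1011 XOR 1011 = 0000
  pos 10: 1010 XOR 1011 = 0001
Remainder (last 3 bits) = 100. This is the CRC / FCS.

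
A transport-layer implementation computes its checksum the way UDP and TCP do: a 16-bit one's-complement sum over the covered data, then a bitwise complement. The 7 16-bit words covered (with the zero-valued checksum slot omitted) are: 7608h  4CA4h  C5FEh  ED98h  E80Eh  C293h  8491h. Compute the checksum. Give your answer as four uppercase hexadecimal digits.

One's-complement addition (fold any carry out of bit 15 back into bit 0):
  0x7608 + 0x4CA4 = 0x0C2AC
  0xC2AC + 0xC5FE = 0x188AA → wrap carry → 0x88AB
  0x88AB + 0xED98 = 0x17643 → wrap carry → 0x7644
  0x7644 + 0xE80E = 0x15E52 → wrap carry → 0x5E53
  0x5E53 + 0xC293 = 0x120E6 → wrap carry → 0x20E7
  0x20E7 + 0x8491 = 0x0A578
One's-complement sum = 0xA578.
Checksum = ~0xA578 & 0xFFFF = 0x5A87.

5A87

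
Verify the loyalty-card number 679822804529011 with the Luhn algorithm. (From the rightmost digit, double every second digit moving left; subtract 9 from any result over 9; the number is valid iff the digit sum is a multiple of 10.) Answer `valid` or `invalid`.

From the right, keep odd positions and double even positions (subtract 9 from any doubled value over 9):
  doubled (positions 2,4,...): 2 9 1 0 4 7 5 → sum 28
  kept (positions 1,3,...): 1 0 2 4 8 2 9 6 → sum 32
Total = 60.
60 mod 10 = 0, so the number is valid.

valid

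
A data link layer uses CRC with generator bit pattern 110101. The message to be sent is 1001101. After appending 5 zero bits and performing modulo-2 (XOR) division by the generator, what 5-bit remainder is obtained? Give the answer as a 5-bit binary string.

00110

Append 5 zeros: 100110100000. Divide by 110101 (XOR where the leading bit is 1):
  pos 0: 100110 XOR 110101 = 010011
  pos 1: 100111 XOR 110101 = 010010
  pos 2: 100100 XOR 110101 = 010001
  pos 3: 100010 XOR 110101 = 010111
  pos 4: 101110 XOR 110101 = 011011
  pos 5: 110110 XOR 110101 = 000011
Remainder (last 5 bits) = 00110. This is the CRC / FCS.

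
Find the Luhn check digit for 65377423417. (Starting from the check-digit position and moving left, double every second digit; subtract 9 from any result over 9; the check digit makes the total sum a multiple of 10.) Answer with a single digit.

9

Partial digits right→left: 7 1 4 3 2 4 7 7 3 5 6
Double every second digit counting from the check-digit position (so the 1st, 3rd, 5th, ... of the partial from the right).
  doubled (with −9 where >9): 5 8 4 5 6 3 → sum 31
  kept as-is: 1 3 4 7 5 → sum 20
Total = 31 + 20 = 51.
Check digit = (10 − (51 mod 10)) mod 10 = 9.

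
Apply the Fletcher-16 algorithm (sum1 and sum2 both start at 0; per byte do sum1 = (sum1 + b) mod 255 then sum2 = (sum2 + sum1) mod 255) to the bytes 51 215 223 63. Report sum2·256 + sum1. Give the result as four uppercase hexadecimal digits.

Running sums (mod 255):
  after byte 0 (51): sum1=51, sum2=51
  after byte 1 (215): sum1=11, sum2=62
  after byte 2 (223): sum1=234, sum2=41
  after byte 3 (63): sum1=42, sum2=83
Checksum = sum2·256 + sum1 = 83·256 + 42 = 21290 = 0x532A.

532A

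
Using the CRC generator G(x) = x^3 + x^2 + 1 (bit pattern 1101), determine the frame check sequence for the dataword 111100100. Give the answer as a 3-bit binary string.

Append 3 zeros: 111100100000. Divide by 1101 (XOR where the leading bit is 1):
  pos 0: 1111 XOR 1101 = 0010
  pos 2: 1000 XOR 1101 = 0101
  pos 3: 1011 XOR 1101 = 0110
  pos 4: 1100 XOR 1101 = 0001
  pos 7: 1000 XOR 1101 = 0101
  pos 8: 1010 XOR 1101 = 0111
Remainder (last 3 bits) = 111. This is the CRC / FCS.

111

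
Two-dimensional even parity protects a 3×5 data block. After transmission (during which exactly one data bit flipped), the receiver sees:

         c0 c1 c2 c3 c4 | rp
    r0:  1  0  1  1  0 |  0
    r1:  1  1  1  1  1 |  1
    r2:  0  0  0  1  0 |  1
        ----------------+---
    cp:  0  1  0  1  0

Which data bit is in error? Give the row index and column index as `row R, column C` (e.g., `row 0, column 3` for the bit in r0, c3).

row 0, column 4

Recompute each row's even parity and compare to rp:
  r0: data parity 1, sent rp 0 → mismatch
  r1: data parity 1, sent rp 1 → ok
  r2: data parity 1, sent rp 1 → ok
Recompute each column's even parity and compare to cp:
  c0: data parity 0, sent cp 0 → ok
  c1: data parity 1, sent cp 1 → ok
  c2: data parity 0, sent cp 0 → ok
  c3: data parity 1, sent cp 1 → ok
  c4: data parity 1, sent cp 0 → mismatch
Exactly one row (r0) and one column (c4) fail → the flipped bit is at their intersection.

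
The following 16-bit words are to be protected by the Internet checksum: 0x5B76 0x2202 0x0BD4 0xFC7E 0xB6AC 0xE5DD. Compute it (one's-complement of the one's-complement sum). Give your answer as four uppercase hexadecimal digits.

One's-complement addition (fold any carry out of bit 15 back into bit 0):
  0x5B76 + 0x2202 = 0x07D78
  0x7D78 + 0x0BD4 = 0x0894C
  0x894C + 0xFC7E = 0x185CA → wrap carry → 0x85CB
  0x85CB + 0xB6AC = 0x13C77 → wrap carry → 0x3C78
  0x3C78 + 0xE5DD = 0x12255 → wrap carry → 0x2256
One's-complement sum = 0x2256.
Checksum = ~0x2256 & 0xFFFF = 0xDDA9.

DDA9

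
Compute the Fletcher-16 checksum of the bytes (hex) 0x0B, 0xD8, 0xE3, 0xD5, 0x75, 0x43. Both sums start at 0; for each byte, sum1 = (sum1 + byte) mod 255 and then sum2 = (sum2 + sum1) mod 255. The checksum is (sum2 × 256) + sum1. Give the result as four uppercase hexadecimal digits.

Running sums (mod 255):
  after byte 0 (0x0B): sum1=11, sum2=11
  after byte 1 (0xD8): sum1=227, sum2=238
  after byte 2 (0xE3): sum1=199, sum2=182
  after byte 3 (0xD5): sum1=157, sum2=84
  after byte 4 (0x75): sum1=19, sum2=103
  after byte 5 (0x43): sum1=86, sum2=189
Checksum = sum2·256 + sum1 = 189·256 + 86 = 48470 = 0xBD56.

BD56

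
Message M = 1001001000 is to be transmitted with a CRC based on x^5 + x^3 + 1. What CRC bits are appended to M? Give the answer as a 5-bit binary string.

10110

Append 5 zeros: 100100100000000. Divide by 101001 (XOR where the leading bit is 1):
  pos 0: 100100 XOR 101001 = 001101
  pos 2: 110110 XOR 101001 = 011111
  pos 3: 111110 XOR 101001 = 010111
  pos 4: 101110 XOR 101001 = 000111
  pos 7: 111000 XOR 101001 = 010001
  pos 8: 100010 XOR 101001 = 001011
Remainder (last 5 bits) = 10110. This is the CRC / FCS.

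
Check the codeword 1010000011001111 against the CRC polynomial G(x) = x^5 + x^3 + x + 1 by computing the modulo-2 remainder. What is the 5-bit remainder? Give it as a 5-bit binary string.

Modulo-2 division of 1010000011001111 by 101011:
  pos 0: 101000 XOR 101011 = 000011
  pos 4: 110011 XOR 101011 = 011000
  pos 5: 110000 XOR 101011 = 011011
  pos 6: 110110 XOR 101011 = 011101
  pos 7: 111011 XOR 101011 = 010000
  pos 8: 100001 XOR 101011 = 001010
  pos 10: 101011 XOR 101011 = 000000
Remainder = 00000 (zero — the frame passes the CRC check).

00000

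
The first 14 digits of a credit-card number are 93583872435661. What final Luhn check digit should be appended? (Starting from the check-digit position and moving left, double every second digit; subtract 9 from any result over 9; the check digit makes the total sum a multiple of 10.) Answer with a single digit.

Partial digits right→left: 1 6 6 5 3 4 2 7 8 3 8 5 3 9
Double every second digit counting from the check-digit position (so the 1st, 3rd, 5th, ... of the partial from the right).
  doubled (with −9 where >9): 2 3 6 4 7 7 6 → sum 35
  kept as-is: 6 5 4 7 3 5 9 → sum 39
Total = 35 + 39 = 74.
Check digit = (10 − (74 mod 10)) mod 10 = 6.

6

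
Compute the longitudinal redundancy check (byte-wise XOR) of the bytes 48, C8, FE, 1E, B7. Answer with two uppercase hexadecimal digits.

D7

XOR the bytes together:
  start with 0x48
  0x48 ⊕ 0xC8 = 0x80
  0x80 ⊕ 0xFE = 0x7E
  0x7E ⊕ 0x1E = 0x60
  0x60 ⊕ 0xB7 = 0xD7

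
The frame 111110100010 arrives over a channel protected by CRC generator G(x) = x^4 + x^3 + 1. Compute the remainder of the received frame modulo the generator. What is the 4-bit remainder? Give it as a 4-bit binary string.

Modulo-2 division of 111110100010 by 11001:
  pos 0: 11111 XOR 11001 = 00110
  pos 2: 11001 XOR 11001 = 00000
Remainder = 0010 (nonzero — an error is detected).

0010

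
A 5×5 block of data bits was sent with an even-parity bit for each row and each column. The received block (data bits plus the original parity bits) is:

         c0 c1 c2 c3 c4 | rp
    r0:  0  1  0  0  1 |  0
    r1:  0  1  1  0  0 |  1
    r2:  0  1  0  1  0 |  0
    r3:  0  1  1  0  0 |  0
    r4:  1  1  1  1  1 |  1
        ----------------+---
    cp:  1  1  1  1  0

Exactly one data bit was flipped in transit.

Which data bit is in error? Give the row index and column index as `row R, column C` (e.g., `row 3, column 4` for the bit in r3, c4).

row 1, column 3

Recompute each row's even parity and compare to rp:
  r0: data parity 0, sent rp 0 → ok
  r1: data parity 0, sent rp 1 → mismatch
  r2: data parity 0, sent rp 0 → ok
  r3: data parity 0, sent rp 0 → ok
  r4: data parity 1, sent rp 1 → ok
Recompute each column's even parity and compare to cp:
  c0: data parity 1, sent cp 1 → ok
  c1: data parity 1, sent cp 1 → ok
  c2: data parity 1, sent cp 1 → ok
  c3: data parity 0, sent cp 1 → mismatch
  c4: data parity 0, sent cp 0 → ok
Exactly one row (r1) and one column (c3) fail → the flipped bit is at their intersection.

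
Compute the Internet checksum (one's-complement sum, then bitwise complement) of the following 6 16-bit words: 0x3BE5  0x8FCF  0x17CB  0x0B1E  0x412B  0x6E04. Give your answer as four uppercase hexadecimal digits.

6232

One's-complement addition (fold any carry out of bit 15 back into bit 0):
  0x3BE5 + 0x8FCF = 0x0CBB4
  0xCBB4 + 0x17CB = 0x0E37F
  0xE37F + 0x0B1E = 0x0EE9D
  0xEE9D + 0x412B = 0x12FC8 → wrap carry → 0x2FC9
  0x2FC9 + 0x6E04 = 0x09DCD
One's-complement sum = 0x9DCD.
Checksum = ~0x9DCD & 0xFFFF = 0x6232.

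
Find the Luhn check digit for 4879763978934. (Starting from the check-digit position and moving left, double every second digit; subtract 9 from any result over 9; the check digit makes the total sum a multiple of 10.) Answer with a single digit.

1

Partial digits right→left: 4 3 9 8 7 9 3 6 7 9 7 8 4
Double every second digit counting from the check-digit position (so the 1st, 3rd, 5th, ... of the partial from the right).
  doubled (with −9 where >9): 8 9 5 6 5 5 8 → sum 46
  kept as-is: 3 8 9 6 9 8 → sum 43
Total = 46 + 43 = 89.
Check digit = (10 − (89 mod 10)) mod 10 = 1.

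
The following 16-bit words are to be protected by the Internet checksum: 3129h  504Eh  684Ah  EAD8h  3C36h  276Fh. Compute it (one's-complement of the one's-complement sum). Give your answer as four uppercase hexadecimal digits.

One's-complement addition (fold any carry out of bit 15 back into bit 0):
  0x3129 + 0x504E = 0x08177
  0x8177 + 0x684A = 0x0E9C1
  0xE9C1 + 0xEAD8 = 0x1D499 → wrap carry → 0xD49A
  0xD49A + 0x3C36 = 0x110D0 → wrap carry → 0x10D1
  0x10D1 + 0x276F = 0x03840
One's-complement sum = 0x3840.
Checksum = ~0x3840 & 0xFFFF = 0xC7BF.

C7BF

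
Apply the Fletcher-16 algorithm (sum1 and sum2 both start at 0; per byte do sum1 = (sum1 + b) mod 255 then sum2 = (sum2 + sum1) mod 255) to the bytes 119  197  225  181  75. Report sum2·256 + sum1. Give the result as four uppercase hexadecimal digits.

C820

Running sums (mod 255):
  after byte 0 (119): sum1=119, sum2=119
  after byte 1 (197): sum1=61, sum2=180
  after byte 2 (225): sum1=31, sum2=211
  after byte 3 (181): sum1=212, sum2=168
  after byte 4 (75): sum1=32, sum2=200
Checksum = sum2·256 + sum1 = 200·256 + 32 = 51232 = 0xC820.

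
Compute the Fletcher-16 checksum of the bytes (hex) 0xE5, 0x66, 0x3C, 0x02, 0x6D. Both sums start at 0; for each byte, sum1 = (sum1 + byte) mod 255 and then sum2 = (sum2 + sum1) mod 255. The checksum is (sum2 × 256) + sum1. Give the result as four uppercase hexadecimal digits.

3DF7

Running sums (mod 255):
  after byte 0 (0xE5): sum1=229, sum2=229
  after byte 1 (0x66): sum1=76, sum2=50
  after byte 2 (0x3C): sum1=136, sum2=186
  after byte 3 (0x02): sum1=138, sum2=69
  after byte 4 (0x6D): sum1=247, sum2=61
Checksum = sum2·256 + sum1 = 61·256 + 247 = 15863 = 0x3DF7.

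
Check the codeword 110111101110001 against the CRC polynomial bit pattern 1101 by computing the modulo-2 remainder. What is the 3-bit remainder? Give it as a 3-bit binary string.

000

Modulo-2 division of 110111101110001 by 1101:
  pos 0: 1101 XOR 1101 = 0000
  pos 4: 1110 XOR 1101 = 0011
  pos 6: 1111 XOR 1101 = 0010
  pos 8: 1010 XOR 1101 = 0111
  pos 9: 1110 XOR 1101 = 0011
  pos 11: 1101 XOR 1101 = 0000
Remainder = 000 (zero — the frame passes the CRC check).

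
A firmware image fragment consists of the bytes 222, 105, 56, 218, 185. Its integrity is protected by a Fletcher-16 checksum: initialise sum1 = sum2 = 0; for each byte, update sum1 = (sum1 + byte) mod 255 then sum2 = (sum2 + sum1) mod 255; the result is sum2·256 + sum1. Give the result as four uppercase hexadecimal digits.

1815

Running sums (mod 255):
  after byte 0 (222): sum1=222, sum2=222
  after byte 1 (105): sum1=72, sum2=39
  after byte 2 (56): sum1=128, sum2=167
  after byte 3 (218): sum1=91, sum2=3
  after byte 4 (185): sum1=21, sum2=24
Checksum = sum2·256 + sum1 = 24·256 + 21 = 6165 = 0x1815.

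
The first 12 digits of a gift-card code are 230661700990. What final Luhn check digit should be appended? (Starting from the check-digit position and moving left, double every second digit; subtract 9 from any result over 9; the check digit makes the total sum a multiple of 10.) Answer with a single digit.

6

Partial digits right→left: 0 9 9 0 0 7 1 6 6 0 3 2
Double every second digit counting from the check-digit position (so the 1st, 3rd, 5th, ... of the partial from the right).
  doubled (with −9 where >9): 0 9 0 2 3 6 → sum 20
  kept as-is: 9 0 7 6 0 2 → sum 24
Total = 20 + 24 = 44.
Check digit = (10 − (44 mod 10)) mod 10 = 6.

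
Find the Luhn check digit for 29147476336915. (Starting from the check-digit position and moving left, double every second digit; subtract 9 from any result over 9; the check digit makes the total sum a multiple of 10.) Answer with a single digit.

9

Partial digits right→left: 5 1 9 6 3 3 6 7 4 7 4 1 9 2
Double every second digit counting from the check-digit position (so the 1st, 3rd, 5th, ... of the partial from the right).
  doubled (with −9 where >9): 1 9 6 3 8 8 9 → sum 44
  kept as-is: 1 6 3 7 7 1 2 → sum 27
Total = 44 + 27 = 71.
Check digit = (10 − (71 mod 10)) mod 10 = 9.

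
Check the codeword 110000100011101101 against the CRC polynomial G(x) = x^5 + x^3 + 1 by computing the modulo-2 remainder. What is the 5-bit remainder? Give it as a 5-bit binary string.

00000

Modulo-2 division of 110000100011101101 by 101001:
  pos 0: 110000 XOR 101001 = 011001
  pos 1: 110011 XOR 101001 = 011010
  pos 2: 110100 XOR 101001 = 011101
  pos 3: 111010 XOR 101001 = 010011
  pos 4: 100110 XOR 101001 = 001111
  pos 6: 111111 XOR 101001 = 010110
  pos 7: 101101 XOR 101001 = 000100
  pos 10: 100011 XOR 101001 = 001010
  pos 12: 101001 XOR 101001 = 000000
Remainder = 00000 (zero — the frame passes the CRC check).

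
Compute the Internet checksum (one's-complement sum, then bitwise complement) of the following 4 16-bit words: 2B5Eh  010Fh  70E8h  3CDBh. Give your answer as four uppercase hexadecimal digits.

One's-complement addition (fold any carry out of bit 15 back into bit 0):
  0x2B5E + 0x010F = 0x02C6D
  0x2C6D + 0x70E8 = 0x09D55
  0x9D55 + 0x3CDB = 0x0DA30
One's-complement sum = 0xDA30.
Checksum = ~0xDA30 & 0xFFFF = 0x25CF.

25CF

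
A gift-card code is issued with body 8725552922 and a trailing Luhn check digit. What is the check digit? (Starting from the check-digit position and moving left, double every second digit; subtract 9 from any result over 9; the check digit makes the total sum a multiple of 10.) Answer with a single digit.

Partial digits right→left: 2 2 9 2 5 5 5 2 7 8
Double every second digit counting from the check-digit position (so the 1st, 3rd, 5th, ... of the partial from the right).
  doubled (with −9 where >9): 4 9 1 1 5 → sum 20
  kept as-is: 2 2 5 2 8 → sum 19
Total = 20 + 19 = 39.
Check digit = (10 − (39 mod 10)) mod 10 = 1.

1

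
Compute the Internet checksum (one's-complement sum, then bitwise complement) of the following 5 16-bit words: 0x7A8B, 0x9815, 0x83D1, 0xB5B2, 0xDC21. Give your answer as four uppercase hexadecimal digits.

D7B8

One's-complement addition (fold any carry out of bit 15 back into bit 0):
  0x7A8B + 0x9815 = 0x112A0 → wrap carry → 0x12A1
  0x12A1 + 0x83D1 = 0x09672
  0x9672 + 0xB5B2 = 0x14C24 → wrap carry → 0x4C25
  0x4C25 + 0xDC21 = 0x12846 → wrap carry → 0x2847
One's-complement sum = 0x2847.
Checksum = ~0x2847 & 0xFFFF = 0xD7B8.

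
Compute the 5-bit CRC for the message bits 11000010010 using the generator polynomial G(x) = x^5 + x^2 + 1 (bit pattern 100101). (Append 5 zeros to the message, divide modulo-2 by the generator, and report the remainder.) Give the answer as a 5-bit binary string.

10010

Append 5 zeros: 1100001001000000. Divide by 100101 (XOR where the leading bit is 1):
  pos 0: 110000 XOR 100101 = 010101
  pos 1: 101011 XOR 100101 = 001110
  pos 3: 111000 XOR 100101 = 011101
  pos 4: 111011 XOR 100101 = 011110
  pos 5: 111100 XOR 100101 = 011001
  pos 6: 110010 XOR 100101 = 010111
  pos 7: 101110 XOR 100101 = 001011
  pos 9: 101100 XOR 100101 = 001001
Remainder (last 5 bits) = 10010. This is the CRC / FCS.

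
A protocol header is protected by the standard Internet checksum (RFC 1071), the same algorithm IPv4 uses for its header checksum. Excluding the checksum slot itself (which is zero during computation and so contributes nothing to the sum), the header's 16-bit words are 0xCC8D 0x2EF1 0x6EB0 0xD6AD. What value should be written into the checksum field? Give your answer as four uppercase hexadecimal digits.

BF22

One's-complement addition (fold any carry out of bit 15 back into bit 0):
  0xCC8D + 0x2EF1 = 0x0FB7E
  0xFB7E + 0x6EB0 = 0x16A2E → wrap carry → 0x6A2F
  0x6A2F + 0xD6AD = 0x140DC → wrap carry → 0x40DD
One's-complement sum = 0x40DD.
Checksum = ~0x40DD & 0xFFFF = 0xBF22.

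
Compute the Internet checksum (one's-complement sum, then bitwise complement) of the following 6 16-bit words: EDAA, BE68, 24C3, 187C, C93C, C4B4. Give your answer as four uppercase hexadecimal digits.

One's-complement addition (fold any carry out of bit 15 back into bit 0):
  0xEDAA + 0xBE68 = 0x1AC12 → wrap carry → 0xAC13
  0xAC13 + 0x24C3 = 0x0D0D6
  0xD0D6 + 0x187C = 0x0E952
  0xE952 + 0xC93C = 0x1B28E → wrap carry → 0xB28F
  0xB28F + 0xC4B4 = 0x17743 → wrap carry → 0x7744
One's-complement sum = 0x7744.
Checksum = ~0x7744 & 0xFFFF = 0x88BB.

88BB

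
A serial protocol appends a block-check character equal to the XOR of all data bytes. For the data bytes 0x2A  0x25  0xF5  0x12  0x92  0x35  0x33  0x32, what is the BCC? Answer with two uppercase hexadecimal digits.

4E

XOR the bytes together:
  start with 0x2A
  0x2A ⊕ 0x25 = 0x0F
  0x0F ⊕ 0xF5 = 0xFA
  0xFA ⊕ 0x12 = 0xE8
  0xE8 ⊕ 0x92 = 0x7A
  0x7A ⊕ 0x35 = 0x4F
  0x4F ⊕ 0x33 = 0x7C
  0x7C ⊕ 0x32 = 0x4E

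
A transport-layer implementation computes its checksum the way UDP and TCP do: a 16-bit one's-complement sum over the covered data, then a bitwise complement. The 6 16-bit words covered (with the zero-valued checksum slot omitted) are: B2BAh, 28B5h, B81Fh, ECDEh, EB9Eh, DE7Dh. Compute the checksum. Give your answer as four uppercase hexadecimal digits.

One's-complement addition (fold any carry out of bit 15 back into bit 0):
  0xB2BA + 0x28B5 = 0x0DB6F
  0xDB6F + 0xB81F = 0x1938E → wrap carry → 0x938F
  0x938F + 0xECDE = 0x1806D → wrap carry → 0x806E
  0x806E + 0xEB9E = 0x16C0C → wrap carry → 0x6C0D
  0x6C0D + 0xDE7D = 0x14A8A → wrap carry → 0x4A8B
One's-complement sum = 0x4A8B.
Checksum = ~0x4A8B & 0xFFFF = 0xB574.

B574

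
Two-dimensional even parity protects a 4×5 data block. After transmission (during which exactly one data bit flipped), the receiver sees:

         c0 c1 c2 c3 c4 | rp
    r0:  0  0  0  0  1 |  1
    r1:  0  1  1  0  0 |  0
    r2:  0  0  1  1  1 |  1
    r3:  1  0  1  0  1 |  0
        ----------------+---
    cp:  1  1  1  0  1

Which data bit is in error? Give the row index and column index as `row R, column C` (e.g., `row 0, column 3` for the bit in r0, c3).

row 3, column 3

Recompute each row's even parity and compare to rp:
  r0: data parity 1, sent rp 1 → ok
  r1: data parity 0, sent rp 0 → ok
  r2: data parity 1, sent rp 1 → ok
  r3: data parity 1, sent rp 0 → mismatch
Recompute each column's even parity and compare to cp:
  c0: data parity 1, sent cp 1 → ok
  c1: data parity 1, sent cp 1 → ok
  c2: data parity 1, sent cp 1 → ok
  c3: data parity 1, sent cp 0 → mismatch
  c4: data parity 1, sent cp 1 → ok
Exactly one row (r3) and one column (c3) fail → the flipped bit is at their intersection.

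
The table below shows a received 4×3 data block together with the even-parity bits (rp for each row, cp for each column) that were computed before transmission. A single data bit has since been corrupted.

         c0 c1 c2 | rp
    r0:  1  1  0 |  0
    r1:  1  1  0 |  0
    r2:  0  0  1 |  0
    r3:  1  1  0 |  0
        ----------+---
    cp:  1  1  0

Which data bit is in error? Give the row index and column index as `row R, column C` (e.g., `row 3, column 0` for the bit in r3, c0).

row 2, column 2

Recompute each row's even parity and compare to rp:
  r0: data parity 0, sent rp 0 → ok
  r1: data parity 0, sent rp 0 → ok
  r2: data parity 1, sent rp 0 → mismatch
  r3: data parity 0, sent rp 0 → ok
Recompute each column's even parity and compare to cp:
  c0: data parity 1, sent cp 1 → ok
  c1: data parity 1, sent cp 1 → ok
  c2: data parity 1, sent cp 0 → mismatch
Exactly one row (r2) and one column (c2) fail → the flipped bit is at their intersection.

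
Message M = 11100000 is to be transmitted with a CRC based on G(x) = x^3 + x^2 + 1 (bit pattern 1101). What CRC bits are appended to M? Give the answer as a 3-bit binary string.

011

Append 3 zeros: 11100000000. Divide by 1101 (XOR where the leading bit is 1):
  pos 0: 1110 XOR 1101 = 0011
  pos 2: 1100 XOR 1101 = 0001
  pos 5: 1000 XOR 1101 = 0101
  pos 6: 1010 XOR 1101 = 0111
  pos 7: 1110 XOR 1101 = 0011
Remainder (last 3 bits) = 011. This is the CRC / FCS.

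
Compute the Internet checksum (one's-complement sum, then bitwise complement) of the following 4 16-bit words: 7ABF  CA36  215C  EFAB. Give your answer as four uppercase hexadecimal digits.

One's-complement addition (fold any carry out of bit 15 back into bit 0):
  0x7ABF + 0xCA36 = 0x144F5 → wrap carry → 0x44F6
  0x44F6 + 0x215C = 0x06652
  0x6652 + 0xEFAB = 0x155FD → wrap carry → 0x55FE
One's-complement sum = 0x55FE.
Checksum = ~0x55FE & 0xFFFF = 0xAA01.

AA01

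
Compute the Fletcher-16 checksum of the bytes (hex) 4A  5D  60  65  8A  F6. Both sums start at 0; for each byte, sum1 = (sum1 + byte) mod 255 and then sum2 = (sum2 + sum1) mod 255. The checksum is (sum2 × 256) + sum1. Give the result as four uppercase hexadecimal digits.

4EEE

Running sums (mod 255):
  after byte 0 (4A): sum1=74, sum2=74
  after byte 1 (5D): sum1=167, sum2=241
  after byte 2 (60): sum1=8, sum2=249
  after byte 3 (65): sum1=109, sum2=103
  after byte 4 (8A): sum1=247, sum2=95
  after byte 5 (F6): sum1=238, sum2=78
Checksum = sum2·256 + sum1 = 78·256 + 238 = 20206 = 0x4EEE.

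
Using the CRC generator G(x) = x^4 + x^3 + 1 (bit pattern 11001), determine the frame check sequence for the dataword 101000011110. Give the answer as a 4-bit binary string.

Append 4 zeros: 1010000111100000. Divide by 11001 (XOR where the leading bit is 1):
  pos 0: 10100 XOR 11001 = 01101
  pos 1: 11010 XOR 11001 = 00011
  pos 4: 11011 XOR 11001 = 00010
  pos 7: 10110 XOR 11001 = 01111
  pos 8: 11110 XOR 11001 = 00111
  pos 10: 11100 XOR 11001 = 00101
Remainder (last 4 bits) = 1010. This is the CRC / FCS.

1010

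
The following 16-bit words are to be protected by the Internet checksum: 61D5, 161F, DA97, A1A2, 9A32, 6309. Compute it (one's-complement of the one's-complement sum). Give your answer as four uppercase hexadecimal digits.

One's-complement addition (fold any carry out of bit 15 back into bit 0):
  0x61D5 + 0x161F = 0x077F4
  0x77F4 + 0xDA97 = 0x1528B → wrap carry → 0x528C
  0x528C + 0xA1A2 = 0x0F42E
  0xF42E + 0x9A32 = 0x18E60 → wrap carry → 0x8E61
  0x8E61 + 0x6309 = 0x0F16A
One's-complement sum = 0xF16A.
Checksum = ~0xF16A & 0xFFFF = 0x0E95.

0E95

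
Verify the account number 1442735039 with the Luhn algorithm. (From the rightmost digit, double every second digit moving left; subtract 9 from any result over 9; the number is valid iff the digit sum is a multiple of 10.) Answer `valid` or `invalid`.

valid

From the right, keep odd positions and double even positions (subtract 9 from any doubled value over 9):
  doubled (positions 2,4,...): 6 1 5 8 2 → sum 22
  kept (positions 1,3,...): 9 0 3 2 4 → sum 18
Total = 40.
40 mod 10 = 0, so the number is valid.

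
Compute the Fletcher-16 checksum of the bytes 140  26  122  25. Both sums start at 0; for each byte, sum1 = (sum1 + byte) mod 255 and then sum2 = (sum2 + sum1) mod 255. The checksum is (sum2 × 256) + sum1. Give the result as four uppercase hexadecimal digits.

8E3A

Running sums (mod 255):
  after byte 0 (140): sum1=140, sum2=140
  after byte 1 (26): sum1=166, sum2=51
  after byte 2 (122): sum1=33, sum2=84
  after byte 3 (25): sum1=58, sum2=142
Checksum = sum2·256 + sum1 = 142·256 + 58 = 36410 = 0x8E3A.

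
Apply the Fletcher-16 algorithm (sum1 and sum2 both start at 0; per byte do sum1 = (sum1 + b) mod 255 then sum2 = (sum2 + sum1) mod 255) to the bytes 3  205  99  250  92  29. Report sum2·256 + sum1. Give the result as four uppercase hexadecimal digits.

Running sums (mod 255):
  after byte 0 (3): sum1=3, sum2=3
  after byte 1 (205): sum1=208, sum2=211
  after byte 2 (99): sum1=52, sum2=8
  after byte 3 (250): sum1=47, sum2=55
  after byte 4 (92): sum1=139, sum2=194
  after byte 5 (29): sum1=168, sum2=107
Checksum = sum2·256 + sum1 = 107·256 + 168 = 27560 = 0x6BA8.

6BA8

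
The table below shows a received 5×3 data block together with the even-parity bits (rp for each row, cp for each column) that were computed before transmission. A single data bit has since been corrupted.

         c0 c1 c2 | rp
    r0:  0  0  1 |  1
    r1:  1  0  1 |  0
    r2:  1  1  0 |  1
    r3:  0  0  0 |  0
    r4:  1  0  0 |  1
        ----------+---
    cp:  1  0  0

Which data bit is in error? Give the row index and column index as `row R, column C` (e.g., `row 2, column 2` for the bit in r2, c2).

Recompute each row's even parity and compare to rp:
  r0: data parity 1, sent rp 1 → ok
  r1: data parity 0, sent rp 0 → ok
  r2: data parity 0, sent rp 1 → mismatch
  r3: data parity 0, sent rp 0 → ok
  r4: data parity 1, sent rp 1 → ok
Recompute each column's even parity and compare to cp:
  c0: data parity 1, sent cp 1 → ok
  c1: data parity 1, sent cp 0 → mismatch
  c2: data parity 0, sent cp 0 → ok
Exactly one row (r2) and one column (c1) fail → the flipped bit is at their intersection.

row 2, column 1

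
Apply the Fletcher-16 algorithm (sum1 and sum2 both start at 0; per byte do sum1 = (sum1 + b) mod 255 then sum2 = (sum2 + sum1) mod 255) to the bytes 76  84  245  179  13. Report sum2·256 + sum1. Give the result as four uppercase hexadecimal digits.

2557

Running sums (mod 255):
  after byte 0 (76): sum1=76, sum2=76
  after byte 1 (84): sum1=160, sum2=236
  after byte 2 (245): sum1=150, sum2=131
  after byte 3 (179): sum1=74, sum2=205
  after byte 4 (13): sum1=87, sum2=37
Checksum = sum2·256 + sum1 = 37·256 + 87 = 9559 = 0x2557.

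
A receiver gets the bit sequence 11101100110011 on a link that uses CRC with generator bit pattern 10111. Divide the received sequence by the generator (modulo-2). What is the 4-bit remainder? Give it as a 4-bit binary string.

Modulo-2 division of 11101100110011 by 10111:
  pos 0: 11101 XOR 10111 = 01010
  pos 1: 10101 XOR 10111 = 00010
  pos 4: 10001 XOR 10111 = 00110
  pos 6: 11010 XOR 10111 = 01101
  pos 7: 11010 XOR 10111 = 01101
  pos 8: 11011 XOR 10111 = 01100
  pos 9: 11001 XOR 10111 = 01110
Remainder = 1110 (nonzero — an error is detected).

1110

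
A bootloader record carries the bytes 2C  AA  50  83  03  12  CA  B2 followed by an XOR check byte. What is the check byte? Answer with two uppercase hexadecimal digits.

3C

XOR the bytes together:
  start with 0x2C
  0x2C ⊕ 0xAA = 0x86
  0x86 ⊕ 0x50 = 0xD6
  0xD6 ⊕ 0x83 = 0x55
  0x55 ⊕ 0x03 = 0x56
  0x56 ⊕ 0x12 = 0x44
  0x44 ⊕ 0xCA = 0x8E
  0x8E ⊕ 0xB2 = 0x3C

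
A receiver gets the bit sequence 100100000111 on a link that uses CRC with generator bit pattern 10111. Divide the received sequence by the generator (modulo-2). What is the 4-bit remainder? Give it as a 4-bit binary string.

Modulo-2 division of 100100000111 by 10111:
  pos 0: 10010 XOR 10111 = 00101
  pos 2: 10100 XOR 10111 = 00011
  pos 5: 11001 XOR 10111 = 01110
  pos 6: 11101 XOR 10111 = 01010
  pos 7: 10101 XOR 10111 = 00010
Remainder = 0010 (nonzero — an error is detected).

0010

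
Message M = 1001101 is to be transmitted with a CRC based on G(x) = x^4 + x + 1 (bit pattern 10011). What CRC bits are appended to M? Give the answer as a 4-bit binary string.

Append 4 zeros: 10011010000. Divide by 10011 (XOR where the leading bit is 1):
  pos 0: 10011 XOR 10011 = 00000
  pos 6: 10000 XOR 10011 = 00011
Remainder (last 4 bits) = 0011. This is the CRC / FCS.

0011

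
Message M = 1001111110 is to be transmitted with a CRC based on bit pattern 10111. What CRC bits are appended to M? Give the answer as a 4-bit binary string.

Append 4 zeros: 10011111100000. Divide by 10111 (XOR where the leading bit is 1):
  pos 0: 10011 XOR 10111 = 00100
  pos 2: 10011 XOR 10111 = 00100
  pos 4: 10011 XOR 10111 = 00100
  pos 6: 10000 XOR 10111 = 00111
  pos 8: 11100 XOR 10111 = 01011
  pos 9: 10110 XOR 10111 = 00001
Remainder (last 4 bits) = 0001. This is the CRC / FCS.

0001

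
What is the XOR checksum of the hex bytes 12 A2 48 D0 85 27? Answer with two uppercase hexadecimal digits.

XOR the bytes together:
  start with 0x12
  0x12 ⊕ 0xA2 = 0xB0
  0xB0 ⊕ 0x48 = 0xF8
  0xF8 ⊕ 0xD0 = 0x28
  0x28 ⊕ 0x85 = 0xAD
  0xAD ⊕ 0x27 = 0x8A

8A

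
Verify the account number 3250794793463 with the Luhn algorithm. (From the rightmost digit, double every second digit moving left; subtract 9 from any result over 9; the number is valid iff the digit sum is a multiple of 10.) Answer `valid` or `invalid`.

invalid

From the right, keep odd positions and double even positions (subtract 9 from any doubled value over 9):
  doubled (positions 2,4,...): 3 6 5 9 0 4 → sum 27
  kept (positions 1,3,...): 3 4 9 4 7 5 3 → sum 35
Total = 62.
62 mod 10 = 2, so the number is invalid.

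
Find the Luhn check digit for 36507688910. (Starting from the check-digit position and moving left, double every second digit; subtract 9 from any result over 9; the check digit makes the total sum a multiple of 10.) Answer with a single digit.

1

Partial digits right→left: 0 1 9 8 8 6 7 0 5 6 3
Double every second digit counting from the check-digit position (so the 1st, 3rd, 5th, ... of the partial from the right).
  doubled (with −9 where >9): 0 9 7 5 1 6 → sum 28
  kept as-is: 1 8 6 0 6 → sum 21
Total = 28 + 21 = 49.
Check digit = (10 − (49 mod 10)) mod 10 = 1.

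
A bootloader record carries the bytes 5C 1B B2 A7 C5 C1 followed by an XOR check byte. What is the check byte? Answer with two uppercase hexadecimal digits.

XOR the bytes together:
  start with 0x5C
  0x5C ⊕ 0x1B = 0x47
  0x47 ⊕ 0xB2 = 0xF5
  0xF5 ⊕ 0xA7 = 0x52
  0x52 ⊕ 0xC5 = 0x97
  0x97 ⊕ 0xC1 = 0x56

56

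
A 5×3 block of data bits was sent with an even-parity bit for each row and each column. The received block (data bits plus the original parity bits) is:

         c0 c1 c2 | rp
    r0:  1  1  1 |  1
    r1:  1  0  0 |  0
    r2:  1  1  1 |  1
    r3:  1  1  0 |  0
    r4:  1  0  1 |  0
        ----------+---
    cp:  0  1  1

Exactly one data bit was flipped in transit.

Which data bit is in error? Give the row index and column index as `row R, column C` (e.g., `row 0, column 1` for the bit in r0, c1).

row 1, column 0

Recompute each row's even parity and compare to rp:
  r0: data parity 1, sent rp 1 → ok
  r1: data parity 1, sent rp 0 → mismatch
  r2: data parity 1, sent rp 1 → ok
  r3: data parity 0, sent rp 0 → ok
  r4: data parity 0, sent rp 0 → ok
Recompute each column's even parity and compare to cp:
  c0: data parity 1, sent cp 0 → mismatch
  c1: data parity 1, sent cp 1 → ok
  c2: data parity 1, sent cp 1 → ok
Exactly one row (r1) and one column (c0) fail → the flipped bit is at their intersection.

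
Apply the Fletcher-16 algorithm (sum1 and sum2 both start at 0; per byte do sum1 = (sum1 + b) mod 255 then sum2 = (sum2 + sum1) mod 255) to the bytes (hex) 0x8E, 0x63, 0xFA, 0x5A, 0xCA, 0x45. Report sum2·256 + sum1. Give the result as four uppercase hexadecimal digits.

1E57

Running sums (mod 255):
  after byte 0 (0x8E): sum1=142, sum2=142
  after byte 1 (0x63): sum1=241, sum2=128
  after byte 2 (0xFA): sum1=236, sum2=109
  after byte 3 (0x5A): sum1=71, sum2=180
  after byte 4 (0xCA): sum1=18, sum2=198
  after byte 5 (0x45): sum1=87, sum2=30
Checksum = sum2·256 + sum1 = 30·256 + 87 = 7767 = 0x1E57.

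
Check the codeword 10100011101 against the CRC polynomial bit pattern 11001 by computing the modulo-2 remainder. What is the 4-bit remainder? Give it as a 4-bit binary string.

0000

Modulo-2 division of 10100011101 by 11001:
  pos 0: 10100 XOR 11001 = 01101
  pos 1: 11010 XOR 11001 = 00011
  pos 4: 11111 XOR 11001 = 00110
  pos 6: 11001 XOR 11001 = 00000
Remainder = 0000 (zero — the frame passes the CRC check).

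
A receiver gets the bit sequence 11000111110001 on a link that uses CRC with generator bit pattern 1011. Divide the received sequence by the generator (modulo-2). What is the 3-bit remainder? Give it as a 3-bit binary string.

Modulo-2 division of 11000111110001 by 1011:
  pos 0: 1100 XOR 1011 = 0111
  pos 1: 1110 XOR 1011 = 0101
  pos 2: 1011 XOR 1011 = 0000
  pos 6: 1111 XOR 1011 = 0100
  pos 7: 1000 XOR 1011 = 0011
  pos 9: 1100 XOR 1011 = 0111
  pos 10: 1111 XOR 1011 = 0100
Remainder = 100 (nonzero — an error is detected).

100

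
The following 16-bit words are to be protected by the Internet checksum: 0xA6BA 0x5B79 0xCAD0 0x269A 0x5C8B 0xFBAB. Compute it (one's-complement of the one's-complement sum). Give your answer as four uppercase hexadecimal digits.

One's-complement addition (fold any carry out of bit 15 back into bit 0):
  0xA6BA + 0x5B79 = 0x10233 → wrap carry → 0x0234
  0x0234 + 0xCAD0 = 0x0CD04
  0xCD04 + 0x269A = 0x0F39E
  0xF39E + 0x5C8B = 0x15029 → wrap carry → 0x502A
  0x502A + 0xFBAB = 0x14BD5 → wrap carry → 0x4BD6
One's-complement sum = 0x4BD6.
Checksum = ~0x4BD6 & 0xFFFF = 0xB429.

B429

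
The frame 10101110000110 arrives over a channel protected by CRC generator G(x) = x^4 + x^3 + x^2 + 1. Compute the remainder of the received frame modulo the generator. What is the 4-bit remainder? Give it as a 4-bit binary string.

0010

Modulo-2 division of 10101110000110 by 11101:
  pos 0: 10101 XOR 11101 = 01000
  pos 1: 10001 XOR 11101 = 01100
  pos 2: 11001 XOR 11101 = 00100
  pos 4: 10000 XOR 11101 = 01101
  pos 5: 11010 XOR 11101 = 00111
  pos 7: 11101 XOR 11101 = 00000
Remainder = 0010 (nonzero — an error is detected).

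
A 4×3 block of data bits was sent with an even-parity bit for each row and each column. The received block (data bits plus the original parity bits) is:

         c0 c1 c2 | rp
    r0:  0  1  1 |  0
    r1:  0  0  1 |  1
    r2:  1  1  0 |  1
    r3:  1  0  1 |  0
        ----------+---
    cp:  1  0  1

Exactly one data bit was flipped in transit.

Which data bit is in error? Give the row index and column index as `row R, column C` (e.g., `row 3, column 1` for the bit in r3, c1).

Recompute each row's even parity and compare to rp:
  r0: data parity 0, sent rp 0 → ok
  r1: data parity 1, sent rp 1 → ok
  r2: data parity 0, sent rp 1 → mismatch
  r3: data parity 0, sent rp 0 → ok
Recompute each column's even parity and compare to cp:
  c0: data parity 0, sent cp 1 → mismatch
  c1: data parity 0, sent cp 0 → ok
  c2: data parity 1, sent cp 1 → ok
Exactly one row (r2) and one column (c0) fail → the flipped bit is at their intersection.

row 2, column 0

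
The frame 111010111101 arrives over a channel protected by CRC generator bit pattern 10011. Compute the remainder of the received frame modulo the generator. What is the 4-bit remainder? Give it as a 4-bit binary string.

Modulo-2 division of 111010111101 by 10011:
  pos 0: 11101 XOR 10011 = 01110
  pos 1: 11100 XOR 10011 = 01111
  pos 2: 11111 XOR 10011 = 01100
  pos 3: 11001 XOR 10011 = 01010
  pos 4: 10101 XOR 10011 = 00110
  pos 6: 11010 XOR 10011 = 01001
  pos 7: 10011 XOR 10011 = 00000
Remainder = 0000 (zero — the frame passes the CRC check).

0000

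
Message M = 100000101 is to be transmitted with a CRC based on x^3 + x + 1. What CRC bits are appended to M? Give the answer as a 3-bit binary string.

010

Append 3 zeros: 100000101000. Divide by 1011 (XOR where the leading bit is 1):
  pos 0: 1000 XOR 1011 = 0011
  pos 2: 1100 XOR 1011 = 0111
  pos 3: 1111 XOR 1011 = 0100
  pos 4: 1000 XOR 1011 = 0011
  pos 6: 1110 XOR 1011 = 0101
  pos 7: 1010 XOR 1011 = 0001
Remainder (last 3 bits) = 010. This is the CRC / FCS.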